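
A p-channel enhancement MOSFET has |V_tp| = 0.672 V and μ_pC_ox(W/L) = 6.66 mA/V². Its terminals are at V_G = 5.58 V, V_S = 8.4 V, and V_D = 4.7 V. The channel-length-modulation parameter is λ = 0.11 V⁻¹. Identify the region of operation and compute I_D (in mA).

V_SG = V_S − V_G = 8.4 − 5.58 = 2.82 V; V_SD = V_S − V_D = 8.4 − 4.7 = 3.7 V.
V_ov = V_SG − |V_tp| = 2.82 − 0.672 = 2.15 V.
Since V_SD = 3.7 V ≥ V_ov = 2.15 V, the device is in saturation.
I_D = ½ k_p V_ov² (1 + λ V_SD) = 0.5 × 6.66 × 2.15² × (1 + 0.11 × 3.7) = 21.6 mA.

Saturation; I_D = 21.6 mA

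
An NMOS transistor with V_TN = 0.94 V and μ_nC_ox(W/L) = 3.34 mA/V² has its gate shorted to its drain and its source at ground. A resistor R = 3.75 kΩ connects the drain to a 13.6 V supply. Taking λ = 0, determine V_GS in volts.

With gate tied to drain, V_GS = V_DS ≥ V_GS − V_TN, so the device is in saturation.
KCL at the drain: ½ k_n (V_GS − V_TN)² = (V_DD − V_GS)/R.
Let x = V_GS − 0.94. Then 6.26 x² + x − 12.66 = 0, giving x = 1.34 V (positive root), so V_GS = 2.28 V.
I_D = (V_DD − V_GS)/R = (13.6 − 2.28) / 3.75 = 3.02 mA.

V_GS = 2.28 V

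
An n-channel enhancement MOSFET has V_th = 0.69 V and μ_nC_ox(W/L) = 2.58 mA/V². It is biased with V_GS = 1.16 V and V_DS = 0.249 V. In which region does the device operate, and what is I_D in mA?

V_ov = V_GS − V_th = 1.16 − 0.69 = 0.47 V.
Since V_DS = 0.249 V < V_ov = 0.47 V, the device is in the triode region.
I_D = k_n [V_ov · V_DS − ½ V_DS²] = 2.58 × [0.47 × 0.249 − 0.5 × 0.249²] = 0.222 mA.

Triode; I_D = 0.222 mA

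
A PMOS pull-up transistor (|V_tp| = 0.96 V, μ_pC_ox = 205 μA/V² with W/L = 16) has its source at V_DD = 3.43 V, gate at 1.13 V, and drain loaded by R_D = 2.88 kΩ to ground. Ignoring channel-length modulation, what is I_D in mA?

V_SG = V_DD − V_G = 3.43 − 1.13 = 2.3 V, so V_ov = 2.3 − 0.96 = 1.34 V.
k_p = μ_pC_ox · (W/L) = 3.28 mA/V².
Assume saturation: I_D = ½ k_p V_ov² = 0.5 × 3.28 × 1.34² = 2.94 mA, giving V_SD = V_DD − I_D R_D = 3.43 − 2.94 × 2.88 = -5.05 V.
But -5.05 V < V_ov = 1.34 V, so the device is actually in triode.
In triode I_D = k_p[V_ov V_SD − ½ V_SD²] and I_D = (V_DD − V_SD)/R_D. Equating: 4.72 V_SD² − 13.66 V_SD + 3.43 = 0, giving V_SD = 0.278 V (the root below V_ov).
I_D = (3.43 − 0.278) / 2.88 = 1.09 mA.

I_D = 1.09 mA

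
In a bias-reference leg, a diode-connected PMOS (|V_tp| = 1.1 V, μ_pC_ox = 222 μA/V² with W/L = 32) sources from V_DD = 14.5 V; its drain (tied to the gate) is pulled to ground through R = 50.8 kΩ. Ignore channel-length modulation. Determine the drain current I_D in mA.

I_D = 0.258 mA

With gate tied to drain, V_SG = V_SD ≥ V_SG − |V_tp|, so the device is in saturation.
k_p = μ_pC_ox · (W/L) = 7.104 mA/V².
KCL at the drain: ½ k_p (V_SG − |V_tp|)² = (V_DD − V_SG)/R.
Let x = V_SG − 1.1. Then 180 x² + x − 13.4 = 0, giving x = 0.27 V (positive root), so V_SG = 1.37 V.
I_D = (V_DD − V_SG)/R = (14.5 − 1.37) / 50.8 = 0.258 mA.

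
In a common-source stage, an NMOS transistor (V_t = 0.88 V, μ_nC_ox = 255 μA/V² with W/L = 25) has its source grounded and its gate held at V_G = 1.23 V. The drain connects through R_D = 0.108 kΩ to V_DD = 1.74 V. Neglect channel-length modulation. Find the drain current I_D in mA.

V_GS = V_G = 1.23 V, so V_ov = 1.23 − 0.88 = 0.35 V.
k_n = μ_nC_ox · (W/L) = 6.375 mA/V².
Assume saturation: I_D = ½ k_n V_ov² = 0.5 × 6.375 × 0.35² = 0.39 mA, giving V_DS = V_DD − I_D R_D = 1.74 − 0.39 × 0.108 = 1.7 V.
V_DS = 1.7 V ≥ V_ov = 0.35 V, confirming saturation.

I_D = 0.390 mA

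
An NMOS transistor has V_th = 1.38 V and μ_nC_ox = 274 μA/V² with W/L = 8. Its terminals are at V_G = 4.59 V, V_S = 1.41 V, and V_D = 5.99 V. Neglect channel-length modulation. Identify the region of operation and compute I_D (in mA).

V_GS = V_G − V_S = 4.59 − 1.41 = 3.18 V; V_DS = V_D − V_S = 5.99 − 1.41 = 4.58 V.
k_n = μ_nC_ox · (W/L) = 2.192 mA/V².
V_ov = V_GS − V_th = 3.18 − 1.38 = 1.8 V.
Since V_DS = 4.58 V ≥ V_ov = 1.8 V, the device is in saturation.
I_D = ½ k_n V_ov² = 0.5 × 2.192 × 1.8² = 3.55 mA.

Saturation; I_D = 3.55 mA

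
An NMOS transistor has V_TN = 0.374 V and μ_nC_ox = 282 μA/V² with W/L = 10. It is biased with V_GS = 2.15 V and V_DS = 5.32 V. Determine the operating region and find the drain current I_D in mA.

k_n = μ_nC_ox · (W/L) = 2.82 mA/V².
V_ov = V_GS − V_TN = 2.15 − 0.374 = 1.78 V.
Since V_DS = 5.32 V ≥ V_ov = 1.78 V, the device is in saturation.
I_D = ½ k_n V_ov² = 0.5 × 2.82 × 1.78² = 4.45 mA.

Saturation; I_D = 4.45 mA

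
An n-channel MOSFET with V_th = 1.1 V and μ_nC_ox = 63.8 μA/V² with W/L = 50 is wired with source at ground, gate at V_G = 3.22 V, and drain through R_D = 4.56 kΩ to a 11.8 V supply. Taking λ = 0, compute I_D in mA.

V_GS = V_G = 3.22 V, so V_ov = 3.22 − 1.1 = 2.12 V.
k_n = μ_nC_ox · (W/L) = 3.19 mA/V².
Assume saturation: I_D = ½ k_n V_ov² = 0.5 × 3.19 × 2.12² = 7.17 mA, giving V_DS = V_DD − I_D R_D = 11.8 − 7.17 × 4.56 = -20.9 V.
But -20.9 V < V_ov = 2.12 V, so the device is actually in triode.
In triode I_D = k_n[V_ov V_DS − ½ V_DS²] and I_D = (V_DD − V_DS)/R_D. Equating: 7.27 V_DS² − 31.84 V_DS + 11.8 = 0, giving V_DS = 0.409 V (the root below V_ov).
I_D = (11.8 − 0.409) / 4.56 = 2.5 mA.

I_D = 2.50 mA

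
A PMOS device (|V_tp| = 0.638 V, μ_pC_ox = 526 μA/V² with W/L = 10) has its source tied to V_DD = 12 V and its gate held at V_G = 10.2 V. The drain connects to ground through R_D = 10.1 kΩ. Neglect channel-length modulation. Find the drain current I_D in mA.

I_D = 1.17 mA

V_SG = V_DD − V_G = 12 − 10.2 = 1.8 V, so V_ov = 1.8 − 0.638 = 1.16 V.
k_p = μ_pC_ox · (W/L) = 5.26 mA/V².
Assume saturation: I_D = ½ k_p V_ov² = 0.5 × 5.26 × 1.16² = 3.55 mA, giving V_SD = V_DD − I_D R_D = 12 − 3.55 × 10.1 = -23.9 V.
But -23.9 V < V_ov = 1.16 V, so the device is actually in triode.
In triode I_D = k_p[V_ov V_SD − ½ V_SD²] and I_D = (V_DD − V_SD)/R_D. Equating: 26.6 V_SD² − 62.73 V_SD + 12 = 0, giving V_SD = 0.21 V (the root below V_ov).
I_D = (12 − 0.21) / 10.1 = 1.17 mA.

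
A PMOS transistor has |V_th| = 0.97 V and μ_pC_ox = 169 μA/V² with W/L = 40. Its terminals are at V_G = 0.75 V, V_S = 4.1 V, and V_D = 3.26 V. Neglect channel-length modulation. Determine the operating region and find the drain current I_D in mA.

Triode; I_D = 11.1 mA

V_SG = V_S − V_G = 4.1 − 0.75 = 3.35 V; V_SD = V_S − V_D = 4.1 − 3.26 = 0.84 V.
k_p = μ_pC_ox · (W/L) = 6.76 mA/V².
V_ov = V_SG − |V_th| = 3.35 − 0.97 = 2.38 V.
Since V_SD = 0.84 V < V_ov = 2.38 V, the device is in the triode region.
I_D = k_p [V_ov · V_SD − ½ V_SD²] = 6.76 × [2.38 × 0.84 − 0.5 × 0.84²] = 11.1 mA.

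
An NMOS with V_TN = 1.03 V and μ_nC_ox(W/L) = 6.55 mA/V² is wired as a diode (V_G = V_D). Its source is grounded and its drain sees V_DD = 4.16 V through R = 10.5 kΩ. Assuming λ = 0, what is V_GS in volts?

With gate tied to drain, V_GS = V_DS ≥ V_GS − V_TN, so the device is in saturation.
KCL at the drain: ½ k_n (V_GS − V_TN)² = (V_DD − V_GS)/R.
Let x = V_GS − 1.03. Then 34.4 x² + x − 3.13 = 0, giving x = 0.288 V (positive root), so V_GS = 1.32 V.
I_D = (V_DD − V_GS)/R = (4.16 − 1.32) / 10.5 = 0.271 mA.

V_GS = 1.32 V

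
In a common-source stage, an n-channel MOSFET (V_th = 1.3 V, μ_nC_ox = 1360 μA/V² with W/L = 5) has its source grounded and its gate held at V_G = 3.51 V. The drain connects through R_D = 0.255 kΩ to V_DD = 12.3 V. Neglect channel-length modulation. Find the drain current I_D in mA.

V_GS = V_G = 3.51 V, so V_ov = 3.51 − 1.3 = 2.21 V.
k_n = μ_nC_ox · (W/L) = 6.8 mA/V².
Assume saturation: I_D = ½ k_n V_ov² = 0.5 × 6.8 × 2.21² = 16.6 mA, giving V_DS = V_DD − I_D R_D = 12.3 − 16.6 × 0.255 = 8.07 V.
V_DS = 8.07 V ≥ V_ov = 2.21 V, confirming saturation.

I_D = 16.6 mA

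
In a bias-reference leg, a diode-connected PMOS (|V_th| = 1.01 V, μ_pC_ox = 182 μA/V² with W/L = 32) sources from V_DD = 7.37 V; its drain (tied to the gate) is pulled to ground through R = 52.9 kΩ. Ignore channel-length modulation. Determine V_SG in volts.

V_SG = 1.21 V

With gate tied to drain, V_SG = V_SD ≥ V_SG − |V_th|, so the device is in saturation.
k_p = μ_pC_ox · (W/L) = 5.824 mA/V².
KCL at the drain: ½ k_p (V_SG − |V_th|)² = (V_DD − V_SG)/R.
Let x = V_SG − 1.01. Then 154 x² + x − 6.36 = 0, giving x = 0.2 V (positive root), so V_SG = 1.21 V.
I_D = (V_DD − V_SG)/R = (7.37 − 1.21) / 52.9 = 0.116 mA.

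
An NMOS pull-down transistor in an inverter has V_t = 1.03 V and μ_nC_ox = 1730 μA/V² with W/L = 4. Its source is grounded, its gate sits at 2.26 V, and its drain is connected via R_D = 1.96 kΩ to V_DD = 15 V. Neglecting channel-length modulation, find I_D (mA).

I_D = 5.23 mA

V_GS = V_G = 2.26 V, so V_ov = 2.26 − 1.03 = 1.23 V.
k_n = μ_nC_ox · (W/L) = 6.92 mA/V².
Assume saturation: I_D = ½ k_n V_ov² = 0.5 × 6.92 × 1.23² = 5.23 mA, giving V_DS = V_DD − I_D R_D = 15 − 5.23 × 1.96 = 4.74 V.
V_DS = 4.74 V ≥ V_ov = 1.23 V, confirming saturation.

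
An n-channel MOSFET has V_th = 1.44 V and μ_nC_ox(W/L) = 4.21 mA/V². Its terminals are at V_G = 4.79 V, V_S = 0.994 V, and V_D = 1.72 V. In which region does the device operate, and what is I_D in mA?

Triode; I_D = 6.09 mA

V_GS = V_G − V_S = 4.79 − 0.994 = 3.8 V; V_DS = V_D − V_S = 1.72 − 0.994 = 0.726 V.
V_ov = V_GS − V_th = 3.8 − 1.44 = 2.36 V.
Since V_DS = 0.726 V < V_ov = 2.36 V, the device is in the triode region.
I_D = k_n [V_ov · V_DS − ½ V_DS²] = 4.21 × [2.36 × 0.726 − 0.5 × 0.726²] = 6.09 mA.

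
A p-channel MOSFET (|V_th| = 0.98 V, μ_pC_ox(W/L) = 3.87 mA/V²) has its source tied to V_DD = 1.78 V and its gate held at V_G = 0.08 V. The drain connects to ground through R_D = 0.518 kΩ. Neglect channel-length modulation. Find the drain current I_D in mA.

I_D = 1.00 mA

V_SG = V_DD − V_G = 1.78 − 0.08 = 1.7 V, so V_ov = 1.7 − 0.98 = 0.72 V.
Assume saturation: I_D = ½ k_p V_ov² = 0.5 × 3.87 × 0.72² = 1 mA, giving V_SD = V_DD − I_D R_D = 1.78 − 1 × 0.518 = 1.26 V.
V_SD = 1.26 V ≥ V_ov = 0.72 V, confirming saturation.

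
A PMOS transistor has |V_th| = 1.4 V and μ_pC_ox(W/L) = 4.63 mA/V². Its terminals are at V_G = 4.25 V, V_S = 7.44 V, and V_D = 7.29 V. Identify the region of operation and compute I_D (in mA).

V_SG = V_S − V_G = 7.44 − 4.25 = 3.19 V; V_SD = V_S − V_D = 7.44 − 7.29 = 0.15 V.
V_ov = V_SG − |V_th| = 3.19 − 1.4 = 1.79 V.
Since V_SD = 0.15 V < V_ov = 1.79 V, the device is in the triode region.
I_D = k_p [V_ov · V_SD − ½ V_SD²] = 4.63 × [1.79 × 0.15 − 0.5 × 0.15²] = 1.19 mA.

Triode; I_D = 1.19 mA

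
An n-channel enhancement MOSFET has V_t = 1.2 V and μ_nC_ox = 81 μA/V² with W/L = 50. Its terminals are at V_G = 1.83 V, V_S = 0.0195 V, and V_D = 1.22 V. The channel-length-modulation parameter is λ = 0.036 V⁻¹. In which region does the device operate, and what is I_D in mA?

V_GS = V_G − V_S = 1.83 − 0.0195 = 1.81 V; V_DS = V_D − V_S = 1.22 − 0.0195 = 1.2 V.
k_n = μ_nC_ox · (W/L) = 4.05 mA/V².
V_ov = V_GS − V_t = 1.81 − 1.2 = 0.611 V.
Since V_DS = 1.2 V ≥ V_ov = 0.611 V, the device is in saturation.
I_D = ½ k_n V_ov² (1 + λ V_DS) = 0.5 × 4.05 × 0.611² × (1 + 0.036 × 1.2) = 0.787 mA.

Saturation; I_D = 0.787 mA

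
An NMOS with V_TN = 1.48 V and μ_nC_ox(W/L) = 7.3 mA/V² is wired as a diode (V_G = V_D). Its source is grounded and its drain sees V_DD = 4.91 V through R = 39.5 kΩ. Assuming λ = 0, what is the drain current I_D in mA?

With gate tied to drain, V_GS = V_DS ≥ V_GS − V_TN, so the device is in saturation.
KCL at the drain: ½ k_n (V_GS − V_TN)² = (V_DD − V_GS)/R.
Let x = V_GS − 1.48. Then 144 x² + x − 3.43 = 0, giving x = 0.151 V (positive root), so V_GS = 1.63 V.
I_D = (V_DD − V_GS)/R = (4.91 − 1.63) / 39.5 = 0.083 mA.

I_D = 0.0830 mA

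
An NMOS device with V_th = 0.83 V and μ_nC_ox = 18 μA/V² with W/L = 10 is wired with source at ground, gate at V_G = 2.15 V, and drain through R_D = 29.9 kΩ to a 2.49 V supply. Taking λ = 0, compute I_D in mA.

V_GS = V_G = 2.15 V, so V_ov = 2.15 − 0.83 = 1.32 V.
k_n = μ_nC_ox · (W/L) = 0.18 mA/V².
Assume saturation: I_D = ½ k_n V_ov² = 0.5 × 0.18 × 1.32² = 0.157 mA, giving V_DS = V_DD − I_D R_D = 2.49 − 0.157 × 29.9 = -2.2 V.
But -2.2 V < V_ov = 1.32 V, so the device is actually in triode.
In triode I_D = k_n[V_ov V_DS − ½ V_DS²] and I_D = (V_DD − V_DS)/R_D. Equating: 2.69 V_DS² − 8.104 V_DS + 2.49 = 0, giving V_DS = 0.347 V (the root below V_ov).
I_D = (2.49 − 0.347) / 29.9 = 0.0717 mA.

I_D = 0.0717 mA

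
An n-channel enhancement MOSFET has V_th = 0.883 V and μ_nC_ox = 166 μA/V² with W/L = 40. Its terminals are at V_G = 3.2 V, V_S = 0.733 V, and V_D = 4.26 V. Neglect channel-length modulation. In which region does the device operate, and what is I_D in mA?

V_GS = V_G − V_S = 3.2 − 0.733 = 2.47 V; V_DS = V_D − V_S = 4.26 − 0.733 = 3.53 V.
k_n = μ_nC_ox · (W/L) = 6.64 mA/V².
V_ov = V_GS − V_th = 2.47 − 0.883 = 1.58 V.
Since V_DS = 3.53 V ≥ V_ov = 1.58 V, the device is in saturation.
I_D = ½ k_n V_ov² = 0.5 × 6.64 × 1.58² = 8.33 mA.

Saturation; I_D = 8.33 mA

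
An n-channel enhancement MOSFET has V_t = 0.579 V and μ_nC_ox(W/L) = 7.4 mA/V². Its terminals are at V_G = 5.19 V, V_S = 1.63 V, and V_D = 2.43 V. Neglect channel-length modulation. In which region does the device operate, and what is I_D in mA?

V_GS = V_G − V_S = 5.19 − 1.63 = 3.56 V; V_DS = V_D − V_S = 2.43 − 1.63 = 0.8 V.
V_ov = V_GS − V_t = 3.56 − 0.579 = 2.98 V.
Since V_DS = 0.8 V < V_ov = 2.98 V, the device is in the triode region.
I_D = k_n [V_ov · V_DS − ½ V_DS²] = 7.4 × [2.98 × 0.8 − 0.5 × 0.8²] = 15.3 mA.

Triode; I_D = 15.3 mA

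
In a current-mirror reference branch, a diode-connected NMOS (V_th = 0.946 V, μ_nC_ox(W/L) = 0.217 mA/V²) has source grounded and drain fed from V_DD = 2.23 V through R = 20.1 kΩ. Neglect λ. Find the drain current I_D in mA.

With gate tied to drain, V_GS = V_DS ≥ V_GS − V_th, so the device is in saturation.
KCL at the drain: ½ k_n (V_GS − V_th)² = (V_DD − V_GS)/R.
Let x = V_GS − 0.946. Then 2.18 x² + x − 1.284 = 0, giving x = 0.572 V (positive root), so V_GS = 1.52 V.
I_D = (V_DD − V_GS)/R = (2.23 − 1.52) / 20.1 = 0.0354 mA.

I_D = 0.0354 mA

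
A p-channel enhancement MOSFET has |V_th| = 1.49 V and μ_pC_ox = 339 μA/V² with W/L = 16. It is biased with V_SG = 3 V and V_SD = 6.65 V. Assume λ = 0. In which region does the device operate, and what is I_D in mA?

k_p = μ_pC_ox · (W/L) = 5.424 mA/V².
V_ov = V_SG − |V_th| = 3 − 1.49 = 1.51 V.
Since V_SD = 6.65 V ≥ V_ov = 1.51 V, the device is in saturation.
I_D = ½ k_p V_ov² = 0.5 × 5.424 × 1.51² = 6.18 mA.

Saturation; I_D = 6.18 mA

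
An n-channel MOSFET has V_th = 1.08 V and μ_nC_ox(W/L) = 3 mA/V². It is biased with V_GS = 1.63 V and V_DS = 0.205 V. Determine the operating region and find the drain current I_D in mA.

V_ov = V_GS − V_th = 1.63 − 1.08 = 0.55 V.
Since V_DS = 0.205 V < V_ov = 0.55 V, the device is in the triode region.
I_D = k_n [V_ov · V_DS − ½ V_DS²] = 3 × [0.55 × 0.205 − 0.5 × 0.205²] = 0.275 mA.

Triode; I_D = 0.275 mA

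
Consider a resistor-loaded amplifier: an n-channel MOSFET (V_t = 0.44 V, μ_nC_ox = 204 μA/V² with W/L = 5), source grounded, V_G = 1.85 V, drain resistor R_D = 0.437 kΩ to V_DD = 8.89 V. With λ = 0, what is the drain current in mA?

V_GS = V_G = 1.85 V, so V_ov = 1.85 − 0.44 = 1.41 V.
k_n = μ_nC_ox · (W/L) = 1.02 mA/V².
Assume saturation: I_D = ½ k_n V_ov² = 0.5 × 1.02 × 1.41² = 1.01 mA, giving V_DS = V_DD − I_D R_D = 8.89 − 1.01 × 0.437 = 8.45 V.
V_DS = 8.45 V ≥ V_ov = 1.41 V, confirming saturation.

I_D = 1.01 mA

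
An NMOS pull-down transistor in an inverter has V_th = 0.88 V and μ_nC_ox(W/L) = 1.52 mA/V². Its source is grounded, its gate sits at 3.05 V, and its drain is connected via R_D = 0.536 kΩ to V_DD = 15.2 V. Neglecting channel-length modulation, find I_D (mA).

I_D = 3.58 mA

V_GS = V_G = 3.05 V, so V_ov = 3.05 − 0.88 = 2.17 V.
Assume saturation: I_D = ½ k_n V_ov² = 0.5 × 1.52 × 2.17² = 3.58 mA, giving V_DS = V_DD − I_D R_D = 15.2 − 3.58 × 0.536 = 13.3 V.
V_DS = 13.3 V ≥ V_ov = 2.17 V, confirming saturation.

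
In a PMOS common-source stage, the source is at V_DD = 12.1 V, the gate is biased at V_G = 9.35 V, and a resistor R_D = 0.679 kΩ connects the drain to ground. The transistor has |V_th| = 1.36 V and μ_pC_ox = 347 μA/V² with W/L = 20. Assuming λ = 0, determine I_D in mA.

V_SG = V_DD − V_G = 12.1 − 9.35 = 2.75 V, so V_ov = 2.75 − 1.36 = 1.39 V.
k_p = μ_pC_ox · (W/L) = 6.94 mA/V².
Assume saturation: I_D = ½ k_p V_ov² = 0.5 × 6.94 × 1.39² = 6.7 mA, giving V_SD = V_DD − I_D R_D = 12.1 − 6.7 × 0.679 = 7.55 V.
V_SD = 7.55 V ≥ V_ov = 1.39 V, confirming saturation.

I_D = 6.70 mA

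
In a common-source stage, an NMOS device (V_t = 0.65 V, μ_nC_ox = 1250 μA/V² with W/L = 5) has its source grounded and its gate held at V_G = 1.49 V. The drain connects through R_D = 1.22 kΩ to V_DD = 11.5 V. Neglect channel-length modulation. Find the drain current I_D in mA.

I_D = 2.21 mA

V_GS = V_G = 1.49 V, so V_ov = 1.49 − 0.65 = 0.84 V.
k_n = μ_nC_ox · (W/L) = 6.25 mA/V².
Assume saturation: I_D = ½ k_n V_ov² = 0.5 × 6.25 × 0.84² = 2.21 mA, giving V_DS = V_DD − I_D R_D = 11.5 − 2.21 × 1.22 = 8.81 V.
V_DS = 8.81 V ≥ V_ov = 0.84 V, confirming saturation.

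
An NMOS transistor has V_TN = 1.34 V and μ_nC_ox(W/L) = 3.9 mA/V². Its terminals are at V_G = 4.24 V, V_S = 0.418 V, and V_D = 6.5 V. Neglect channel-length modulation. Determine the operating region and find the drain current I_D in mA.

V_GS = V_G − V_S = 4.24 − 0.418 = 3.82 V; V_DS = V_D − V_S = 6.5 − 0.418 = 6.08 V.
V_ov = V_GS − V_TN = 3.82 − 1.34 = 2.48 V.
Since V_DS = 6.08 V ≥ V_ov = 2.48 V, the device is in saturation.
I_D = ½ k_n V_ov² = 0.5 × 3.9 × 2.48² = 12 mA.

Saturation; I_D = 12.0 mA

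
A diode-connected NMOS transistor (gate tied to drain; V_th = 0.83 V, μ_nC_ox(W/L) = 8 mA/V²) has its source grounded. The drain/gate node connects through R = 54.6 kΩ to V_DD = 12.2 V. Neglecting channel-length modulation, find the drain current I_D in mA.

With gate tied to drain, V_GS = V_DS ≥ V_GS − V_th, so the device is in saturation.
KCL at the drain: ½ k_n (V_GS − V_th)² = (V_DD − V_GS)/R.
Let x = V_GS − 0.83. Then 218 x² + x − 11.37 = 0, giving x = 0.226 V (positive root), so V_GS = 1.06 V.
I_D = (V_DD − V_GS)/R = (12.2 − 1.06) / 54.6 = 0.204 mA.

I_D = 0.204 mA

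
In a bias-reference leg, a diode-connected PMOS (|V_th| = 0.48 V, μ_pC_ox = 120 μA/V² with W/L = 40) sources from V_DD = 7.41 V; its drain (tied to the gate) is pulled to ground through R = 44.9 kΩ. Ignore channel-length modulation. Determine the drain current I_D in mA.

With gate tied to drain, V_SG = V_SD ≥ V_SG − |V_th|, so the device is in saturation.
k_p = μ_pC_ox · (W/L) = 4.8 mA/V².
KCL at the drain: ½ k_p (V_SG − |V_th|)² = (V_DD − V_SG)/R.
Let x = V_SG − 0.48. Then 108 x² + x − 6.93 = 0, giving x = 0.249 V (positive root), so V_SG = 0.729 V.
I_D = (V_DD − V_SG)/R = (7.41 − 0.729) / 44.9 = 0.149 mA.

I_D = 0.149 mA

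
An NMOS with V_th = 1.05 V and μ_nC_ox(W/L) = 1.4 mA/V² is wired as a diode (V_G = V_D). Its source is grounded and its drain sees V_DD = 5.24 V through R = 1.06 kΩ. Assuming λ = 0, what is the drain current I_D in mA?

I_D = 2.26 mA

With gate tied to drain, V_GS = V_DS ≥ V_GS − V_th, so the device is in saturation.
KCL at the drain: ½ k_n (V_GS − V_th)² = (V_DD − V_GS)/R.
Let x = V_GS − 1.05. Then 0.742 x² + x − 4.19 = 0, giving x = 1.8 V (positive root), so V_GS = 2.85 V.
I_D = (V_DD − V_GS)/R = (5.24 − 2.85) / 1.06 = 2.26 mA.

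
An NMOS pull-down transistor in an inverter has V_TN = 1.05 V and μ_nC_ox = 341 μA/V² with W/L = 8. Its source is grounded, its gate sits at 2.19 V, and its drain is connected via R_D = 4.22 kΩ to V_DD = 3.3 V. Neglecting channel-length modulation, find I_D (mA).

V_GS = V_G = 2.19 V, so V_ov = 2.19 − 1.05 = 1.14 V.
k_n = μ_nC_ox · (W/L) = 2.728 mA/V².
Assume saturation: I_D = ½ k_n V_ov² = 0.5 × 2.728 × 1.14² = 1.77 mA, giving V_DS = V_DD − I_D R_D = 3.3 − 1.77 × 4.22 = -4.18 V.
But -4.18 V < V_ov = 1.14 V, so the device is actually in triode.
In triode I_D = k_n[V_ov V_DS − ½ V_DS²] and I_D = (V_DD − V_DS)/R_D. Equating: 5.76 V_DS² − 14.12 V_DS + 3.3 = 0, giving V_DS = 0.262 V (the root below V_ov).
I_D = (3.3 − 0.262) / 4.22 = 0.72 mA.

I_D = 0.720 mA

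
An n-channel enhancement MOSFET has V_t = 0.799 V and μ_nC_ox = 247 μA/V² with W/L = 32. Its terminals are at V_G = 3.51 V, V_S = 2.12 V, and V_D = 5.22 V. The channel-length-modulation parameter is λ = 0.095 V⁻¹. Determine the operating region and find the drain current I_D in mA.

Saturation; I_D = 1.79 mA

V_GS = V_G − V_S = 3.51 − 2.12 = 1.39 V; V_DS = V_D − V_S = 5.22 − 2.12 = 3.1 V.
k_n = μ_nC_ox · (W/L) = 7.904 mA/V².
V_ov = V_GS − V_t = 1.39 − 0.799 = 0.591 V.
Since V_DS = 3.1 V ≥ V_ov = 0.591 V, the device is in saturation.
I_D = ½ k_n V_ov² (1 + λ V_DS) = 0.5 × 7.904 × 0.591² × (1 + 0.095 × 3.1) = 1.79 mA.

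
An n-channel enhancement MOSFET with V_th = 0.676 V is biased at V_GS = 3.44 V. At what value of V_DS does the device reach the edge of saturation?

The boundary between triode and saturation is V_DS = V_GS − V_th = V_ov.
V_ov = 3.44 − 0.676 = 2.76 V.

V_DS,sat = 2.76 V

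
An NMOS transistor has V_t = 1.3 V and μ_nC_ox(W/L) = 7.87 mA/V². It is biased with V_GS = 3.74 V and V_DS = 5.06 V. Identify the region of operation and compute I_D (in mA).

V_ov = V_GS − V_t = 3.74 − 1.3 = 2.44 V.
Since V_DS = 5.06 V ≥ V_ov = 2.44 V, the device is in saturation.
I_D = ½ k_n V_ov² = 0.5 × 7.87 × 2.44² = 23.4 mA.

Saturation; I_D = 23.4 mA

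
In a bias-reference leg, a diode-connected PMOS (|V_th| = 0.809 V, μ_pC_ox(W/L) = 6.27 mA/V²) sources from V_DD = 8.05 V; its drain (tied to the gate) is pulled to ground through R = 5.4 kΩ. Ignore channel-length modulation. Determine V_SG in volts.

With gate tied to drain, V_SG = V_SD ≥ V_SG − |V_th|, so the device is in saturation.
KCL at the drain: ½ k_p (V_SG − |V_th|)² = (V_DD − V_SG)/R.
Let x = V_SG − 0.809. Then 16.9 x² + x − 7.241 = 0, giving x = 0.625 V (positive root), so V_SG = 1.43 V.
I_D = (V_DD − V_SG)/R = (8.05 − 1.43) / 5.4 = 1.23 mA.

V_SG = 1.43 V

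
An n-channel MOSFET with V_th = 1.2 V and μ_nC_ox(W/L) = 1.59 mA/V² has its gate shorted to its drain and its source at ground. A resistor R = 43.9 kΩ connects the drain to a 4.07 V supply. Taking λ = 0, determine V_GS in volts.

V_GS = 1.47 V

With gate tied to drain, V_GS = V_DS ≥ V_GS − V_th, so the device is in saturation.
KCL at the drain: ½ k_n (V_GS − V_th)² = (V_DD − V_GS)/R.
Let x = V_GS − 1.2. Then 34.9 x² + x − 2.87 = 0, giving x = 0.273 V (positive root), so V_GS = 1.47 V.
I_D = (V_DD − V_GS)/R = (4.07 − 1.47) / 43.9 = 0.0592 mA.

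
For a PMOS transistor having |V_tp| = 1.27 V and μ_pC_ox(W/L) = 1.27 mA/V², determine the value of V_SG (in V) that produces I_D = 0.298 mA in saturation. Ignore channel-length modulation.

In saturation I_D = ½ k_p (V_SG − |V_tp|)², so V_SG − |V_tp| = √(2 I_D / k_p) = √(2 × 0.298 / 1.27) = 0.685 V.
V_SG = 1.27 + 0.685 = 1.96 V.

V_SG = 1.96 V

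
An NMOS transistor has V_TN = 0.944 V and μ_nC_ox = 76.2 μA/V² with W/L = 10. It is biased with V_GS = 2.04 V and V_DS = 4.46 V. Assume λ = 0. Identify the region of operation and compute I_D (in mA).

Saturation; I_D = 0.458 mA

k_n = μ_nC_ox · (W/L) = 0.762 mA/V².
V_ov = V_GS − V_TN = 2.04 − 0.944 = 1.1 V.
Since V_DS = 4.46 V ≥ V_ov = 1.1 V, the device is in saturation.
I_D = ½ k_n V_ov² = 0.5 × 0.762 × 1.1² = 0.458 mA.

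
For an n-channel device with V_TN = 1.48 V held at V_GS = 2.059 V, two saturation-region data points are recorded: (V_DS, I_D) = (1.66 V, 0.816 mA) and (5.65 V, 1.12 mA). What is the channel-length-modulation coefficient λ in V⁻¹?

With V_GS fixed, I_D ∝ (1 + λ V_DS) in saturation, so I_D2/I_D1 = (1 + λ V_DS2)/(1 + λ V_DS1).
1.12/0.816 = 1.373 = (1 + 5.65 λ)/(1 + 1.66 λ).
Solving: λ (I_D1 V_DS2 − I_D2 V_DS1) = I_D2 − I_D1, so λ = (1.12 − 0.816) / (0.816 × 5.65 − 1.12 × 1.66) = 0.304 / 2.75 = 0.11 V⁻¹.

λ = 0.110 V⁻¹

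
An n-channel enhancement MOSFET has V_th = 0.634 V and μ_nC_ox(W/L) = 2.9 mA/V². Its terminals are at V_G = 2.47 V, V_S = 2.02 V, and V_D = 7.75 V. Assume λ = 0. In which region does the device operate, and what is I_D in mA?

Cutoff; I_D = 0 mA

V_GS = V_G − V_S = 2.47 − 2.02 = 0.45 V; V_DS = V_D − V_S = 7.75 − 2.02 = 5.73 V.
V_GS = 0.45 V < V_th = 0.634 V, so the transistor is in cutoff.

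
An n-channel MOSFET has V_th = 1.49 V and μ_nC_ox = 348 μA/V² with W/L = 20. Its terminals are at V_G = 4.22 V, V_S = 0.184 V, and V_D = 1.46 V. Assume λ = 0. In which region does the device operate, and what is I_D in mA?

Triode; I_D = 16.9 mA

V_GS = V_G − V_S = 4.22 − 0.184 = 4.04 V; V_DS = V_D − V_S = 1.46 − 0.184 = 1.28 V.
k_n = μ_nC_ox · (W/L) = 6.96 mA/V².
V_ov = V_GS − V_th = 4.04 − 1.49 = 2.55 V.
Since V_DS = 1.28 V < V_ov = 2.55 V, the device is in the triode region.
I_D = k_n [V_ov · V_DS − ½ V_DS²] = 6.96 × [2.55 × 1.28 − 0.5 × 1.28²] = 16.9 mA.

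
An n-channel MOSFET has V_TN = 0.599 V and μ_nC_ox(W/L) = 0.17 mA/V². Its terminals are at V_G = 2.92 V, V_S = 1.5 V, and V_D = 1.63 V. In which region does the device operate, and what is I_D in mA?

V_GS = V_G − V_S = 2.92 − 1.5 = 1.42 V; V_DS = V_D − V_S = 1.63 − 1.5 = 0.13 V.
V_ov = V_GS − V_TN = 1.42 − 0.599 = 0.821 V.
Since V_DS = 0.13 V < V_ov = 0.821 V, the device is in the triode region.
I_D = k_n [V_ov · V_DS − ½ V_DS²] = 0.17 × [0.821 × 0.13 − 0.5 × 0.13²] = 0.0167 mA.

Triode; I_D = 0.0167 mA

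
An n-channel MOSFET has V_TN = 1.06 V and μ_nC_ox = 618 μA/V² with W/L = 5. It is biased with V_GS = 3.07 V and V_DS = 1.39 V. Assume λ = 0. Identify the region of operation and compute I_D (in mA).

Triode; I_D = 5.65 mA

k_n = μ_nC_ox · (W/L) = 3.09 mA/V².
V_ov = V_GS − V_TN = 3.07 − 1.06 = 2.01 V.
Since V_DS = 1.39 V < V_ov = 2.01 V, the device is in the triode region.
I_D = k_n [V_ov · V_DS − ½ V_DS²] = 3.09 × [2.01 × 1.39 − 0.5 × 1.39²] = 5.65 mA.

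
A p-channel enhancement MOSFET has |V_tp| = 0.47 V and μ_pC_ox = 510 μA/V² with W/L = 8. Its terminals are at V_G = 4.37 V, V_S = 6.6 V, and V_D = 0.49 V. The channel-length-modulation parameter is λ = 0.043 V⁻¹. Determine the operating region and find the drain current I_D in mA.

Saturation; I_D = 7.98 mA

V_SG = V_S − V_G = 6.6 − 4.37 = 2.23 V; V_SD = V_S − V_D = 6.6 − 0.49 = 6.11 V.
k_p = μ_pC_ox · (W/L) = 4.08 mA/V².
V_ov = V_SG − |V_tp| = 2.23 − 0.47 = 1.76 V.
Since V_SD = 6.11 V ≥ V_ov = 1.76 V, the device is in saturation.
I_D = ½ k_p V_ov² (1 + λ V_SD) = 0.5 × 4.08 × 1.76² × (1 + 0.043 × 6.11) = 7.98 mA.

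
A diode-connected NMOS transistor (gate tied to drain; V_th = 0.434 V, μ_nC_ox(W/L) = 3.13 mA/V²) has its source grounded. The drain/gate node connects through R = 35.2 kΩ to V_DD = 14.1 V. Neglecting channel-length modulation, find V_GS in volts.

V_GS = 0.923 V

With gate tied to drain, V_GS = V_DS ≥ V_GS − V_th, so the device is in saturation.
KCL at the drain: ½ k_n (V_GS − V_th)² = (V_DD − V_GS)/R.
Let x = V_GS − 0.434. Then 55.1 x² + x − 13.67 = 0, giving x = 0.489 V (positive root), so V_GS = 0.923 V.
I_D = (V_DD − V_GS)/R = (14.1 − 0.923) / 35.2 = 0.374 mA.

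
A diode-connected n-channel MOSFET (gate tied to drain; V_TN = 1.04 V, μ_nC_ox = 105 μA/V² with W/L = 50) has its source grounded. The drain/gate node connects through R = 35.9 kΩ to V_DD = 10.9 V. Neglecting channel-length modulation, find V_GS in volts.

With gate tied to drain, V_GS = V_DS ≥ V_GS − V_TN, so the device is in saturation.
k_n = μ_nC_ox · (W/L) = 5.25 mA/V².
KCL at the drain: ½ k_n (V_GS − V_TN)² = (V_DD − V_GS)/R.
Let x = V_GS − 1.04. Then 94.2 x² + x − 9.86 = 0, giving x = 0.318 V (positive root), so V_GS = 1.36 V.
I_D = (V_DD − V_GS)/R = (10.9 − 1.36) / 35.9 = 0.266 mA.

V_GS = 1.36 V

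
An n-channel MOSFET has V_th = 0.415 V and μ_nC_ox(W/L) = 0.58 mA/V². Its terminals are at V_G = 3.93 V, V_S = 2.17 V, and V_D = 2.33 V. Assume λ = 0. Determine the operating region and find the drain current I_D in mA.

Triode; I_D = 0.117 mA

V_GS = V_G − V_S = 3.93 − 2.17 = 1.76 V; V_DS = V_D − V_S = 2.33 − 2.17 = 0.16 V.
V_ov = V_GS − V_th = 1.76 − 0.415 = 1.35 V.
Since V_DS = 0.16 V < V_ov = 1.35 V, the device is in the triode region.
I_D = k_n [V_ov · V_DS − ½ V_DS²] = 0.58 × [1.35 × 0.16 − 0.5 × 0.16²] = 0.117 mA.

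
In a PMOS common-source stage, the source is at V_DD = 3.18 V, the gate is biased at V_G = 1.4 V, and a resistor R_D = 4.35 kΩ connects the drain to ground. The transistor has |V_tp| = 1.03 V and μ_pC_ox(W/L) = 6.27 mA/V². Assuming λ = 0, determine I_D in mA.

I_D = 0.693 mA

V_SG = V_DD − V_G = 3.18 − 1.4 = 1.78 V, so V_ov = 1.78 − 1.03 = 0.75 V.
Assume saturation: I_D = ½ k_p V_ov² = 0.5 × 6.27 × 0.75² = 1.76 mA, giving V_SD = V_DD − I_D R_D = 3.18 − 1.76 × 4.35 = -4.49 V.
But -4.49 V < V_ov = 0.75 V, so the device is actually in triode.
In triode I_D = k_p[V_ov V_SD − ½ V_SD²] and I_D = (V_DD − V_SD)/R_D. Equating: 13.6 V_SD² − 21.46 V_SD + 3.18 = 0, giving V_SD = 0.166 V (the root below V_ov).
I_D = (3.18 − 0.166) / 4.35 = 0.693 mA.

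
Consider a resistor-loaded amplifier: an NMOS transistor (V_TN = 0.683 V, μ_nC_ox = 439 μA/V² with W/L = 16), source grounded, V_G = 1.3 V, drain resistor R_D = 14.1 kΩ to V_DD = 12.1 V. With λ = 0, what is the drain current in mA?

V_GS = V_G = 1.3 V, so V_ov = 1.3 − 0.683 = 0.617 V.
k_n = μ_nC_ox · (W/L) = 7.024 mA/V².
Assume saturation: I_D = ½ k_n V_ov² = 0.5 × 7.024 × 0.617² = 1.34 mA, giving V_DS = V_DD − I_D R_D = 12.1 − 1.34 × 14.1 = -6.75 V.
But -6.75 V < V_ov = 0.617 V, so the device is actually in triode.
In triode I_D = k_n[V_ov V_DS − ½ V_DS²] and I_D = (V_DD − V_DS)/R_D. Equating: 49.5 V_DS² − 62.11 V_DS + 12.1 = 0, giving V_DS = 0.241 V (the root below V_ov).
I_D = (12.1 − 0.241) / 14.1 = 0.841 mA.

I_D = 0.841 mA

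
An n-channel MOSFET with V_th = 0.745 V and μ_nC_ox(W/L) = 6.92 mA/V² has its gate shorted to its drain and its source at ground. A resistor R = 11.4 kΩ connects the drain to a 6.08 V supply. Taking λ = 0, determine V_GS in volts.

V_GS = 1.10 V

With gate tied to drain, V_GS = V_DS ≥ V_GS − V_th, so the device is in saturation.
KCL at the drain: ½ k_n (V_GS − V_th)² = (V_DD − V_GS)/R.
Let x = V_GS − 0.745. Then 39.4 x² + x − 5.335 = 0, giving x = 0.355 V (positive root), so V_GS = 1.1 V.
I_D = (V_DD − V_GS)/R = (6.08 − 1.1) / 11.4 = 0.437 mA.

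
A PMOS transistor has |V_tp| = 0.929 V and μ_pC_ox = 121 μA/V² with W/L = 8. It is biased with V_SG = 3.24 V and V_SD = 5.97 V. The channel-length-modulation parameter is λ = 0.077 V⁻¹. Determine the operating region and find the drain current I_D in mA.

Saturation; I_D = 3.77 mA

k_p = μ_pC_ox · (W/L) = 0.968 mA/V².
V_ov = V_SG − |V_tp| = 3.24 − 0.929 = 2.31 V.
Since V_SD = 5.97 V ≥ V_ov = 2.31 V, the device is in saturation.
I_D = ½ k_p V_ov² (1 + λ V_SD) = 0.5 × 0.968 × 2.31² × (1 + 0.077 × 5.97) = 3.77 mA.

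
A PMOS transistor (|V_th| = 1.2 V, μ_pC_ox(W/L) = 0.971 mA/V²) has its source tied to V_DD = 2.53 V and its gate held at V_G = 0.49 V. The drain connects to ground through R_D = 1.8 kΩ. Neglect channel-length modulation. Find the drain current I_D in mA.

V_SG = V_DD − V_G = 2.53 − 0.49 = 2.04 V, so V_ov = 2.04 − 1.2 = 0.84 V.
Assume saturation: I_D = ½ k_p V_ov² = 0.5 × 0.971 × 0.84² = 0.343 mA, giving V_SD = V_DD − I_D R_D = 2.53 − 0.343 × 1.8 = 1.91 V.
V_SD = 1.91 V ≥ V_ov = 0.84 V, confirming saturation.

I_D = 0.343 mA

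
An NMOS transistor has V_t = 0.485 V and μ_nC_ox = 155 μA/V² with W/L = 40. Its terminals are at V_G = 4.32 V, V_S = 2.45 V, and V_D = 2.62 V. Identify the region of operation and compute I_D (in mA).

Triode; I_D = 1.37 mA

V_GS = V_G − V_S = 4.32 − 2.45 = 1.87 V; V_DS = V_D − V_S = 2.62 − 2.45 = 0.17 V.
k_n = μ_nC_ox · (W/L) = 6.2 mA/V².
V_ov = V_GS − V_t = 1.87 − 0.485 = 1.39 V.
Since V_DS = 0.17 V < V_ov = 1.39 V, the device is in the triode region.
I_D = k_n [V_ov · V_DS − ½ V_DS²] = 6.2 × [1.39 × 0.17 − 0.5 × 0.17²] = 1.37 mA.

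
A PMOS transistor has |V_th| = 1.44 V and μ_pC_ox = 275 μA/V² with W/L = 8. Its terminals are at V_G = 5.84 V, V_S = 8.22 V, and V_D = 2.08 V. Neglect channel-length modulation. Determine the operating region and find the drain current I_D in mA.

Saturation; I_D = 0.972 mA

V_SG = V_S − V_G = 8.22 − 5.84 = 2.38 V; V_SD = V_S − V_D = 8.22 − 2.08 = 6.14 V.
k_p = μ_pC_ox · (W/L) = 2.2 mA/V².
V_ov = V_SG − |V_th| = 2.38 − 1.44 = 0.94 V.
Since V_SD = 6.14 V ≥ V_ov = 0.94 V, the device is in saturation.
I_D = ½ k_p V_ov² = 0.5 × 2.2 × 0.94² = 0.972 mA.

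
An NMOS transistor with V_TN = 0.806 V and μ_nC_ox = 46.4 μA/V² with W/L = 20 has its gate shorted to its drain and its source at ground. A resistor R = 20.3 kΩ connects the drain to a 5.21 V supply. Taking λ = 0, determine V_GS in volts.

With gate tied to drain, V_GS = V_DS ≥ V_GS − V_TN, so the device is in saturation.
k_n = μ_nC_ox · (W/L) = 0.928 mA/V².
KCL at the drain: ½ k_n (V_GS − V_TN)² = (V_DD − V_GS)/R.
Let x = V_GS − 0.806. Then 9.42 x² + x − 4.404 = 0, giving x = 0.633 V (positive root), so V_GS = 1.44 V.
I_D = (V_DD − V_GS)/R = (5.21 − 1.44) / 20.3 = 0.186 mA.

V_GS = 1.44 V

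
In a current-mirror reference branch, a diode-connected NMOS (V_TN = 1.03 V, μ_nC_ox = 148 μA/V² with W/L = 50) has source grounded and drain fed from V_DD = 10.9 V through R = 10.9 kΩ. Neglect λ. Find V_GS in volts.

V_GS = 1.51 V

With gate tied to drain, V_GS = V_DS ≥ V_GS − V_TN, so the device is in saturation.
k_n = μ_nC_ox · (W/L) = 7.4 mA/V².
KCL at the drain: ½ k_n (V_GS − V_TN)² = (V_DD − V_GS)/R.
Let x = V_GS − 1.03. Then 40.3 x² + x − 9.87 = 0, giving x = 0.482 V (positive root), so V_GS = 1.51 V.
I_D = (V_DD − V_GS)/R = (10.9 − 1.51) / 10.9 = 0.861 mA.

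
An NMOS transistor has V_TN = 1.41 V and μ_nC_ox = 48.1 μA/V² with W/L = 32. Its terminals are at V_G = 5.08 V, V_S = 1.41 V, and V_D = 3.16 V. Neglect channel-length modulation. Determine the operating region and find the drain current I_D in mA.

Triode; I_D = 3.73 mA

V_GS = V_G − V_S = 5.08 − 1.41 = 3.67 V; V_DS = V_D − V_S = 3.16 − 1.41 = 1.75 V.
k_n = μ_nC_ox · (W/L) = 1.539 mA/V².
V_ov = V_GS − V_TN = 3.67 − 1.41 = 2.26 V.
Since V_DS = 1.75 V < V_ov = 2.26 V, the device is in the triode region.
I_D = k_n [V_ov · V_DS − ½ V_DS²] = 1.539 × [2.26 × 1.75 − 0.5 × 1.75²] = 3.73 mA.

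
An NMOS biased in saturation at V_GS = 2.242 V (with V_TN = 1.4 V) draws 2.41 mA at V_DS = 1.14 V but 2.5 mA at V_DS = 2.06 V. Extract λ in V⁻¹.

With V_GS fixed, I_D ∝ (1 + λ V_DS) in saturation, so I_D2/I_D1 = (1 + λ V_DS2)/(1 + λ V_DS1).
2.5/2.41 = 1.037 = (1 + 2.06 λ)/(1 + 1.14 λ).
Solving: λ (I_D1 V_DS2 − I_D2 V_DS1) = I_D2 − I_D1, so λ = (2.5 − 2.41) / (2.41 × 2.06 − 2.5 × 1.14) = 0.09 / 2.11 = 0.0426 V⁻¹.

λ = 0.0426 V⁻¹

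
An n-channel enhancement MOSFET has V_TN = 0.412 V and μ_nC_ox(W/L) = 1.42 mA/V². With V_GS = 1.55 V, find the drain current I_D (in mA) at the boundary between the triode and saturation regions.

I_D = 0.919 mA

At the boundary V_DS = V_ov = V_GS − V_TN = 1.55 − 0.412 = 1.14 V.
I_D = ½ k_n V_ov² = 0.5 × 1.42 × 1.14² = 0.919 mA.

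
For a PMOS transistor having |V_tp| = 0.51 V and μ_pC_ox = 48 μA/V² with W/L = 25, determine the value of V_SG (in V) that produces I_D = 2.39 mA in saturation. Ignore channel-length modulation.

k_p = μ_pC_ox · (W/L) = 1.2 mA/V².
In saturation I_D = ½ k_p (V_SG − |V_tp|)², so V_SG − |V_tp| = √(2 I_D / k_p) = √(2 × 2.39 / 1.2) = 2 V.
V_SG = 0.51 + 2 = 2.51 V.

V_SG = 2.51 V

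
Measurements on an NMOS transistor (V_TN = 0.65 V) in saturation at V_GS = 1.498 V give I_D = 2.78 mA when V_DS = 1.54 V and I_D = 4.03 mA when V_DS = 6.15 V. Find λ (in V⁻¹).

λ = 0.115 V⁻¹

With V_GS fixed, I_D ∝ (1 + λ V_DS) in saturation, so I_D2/I_D1 = (1 + λ V_DS2)/(1 + λ V_DS1).
4.03/2.78 = 1.45 = (1 + 6.15 λ)/(1 + 1.54 λ).
Solving: λ (I_D1 V_DS2 − I_D2 V_DS1) = I_D2 − I_D1, so λ = (4.03 − 2.78) / (2.78 × 6.15 − 4.03 × 1.54) = 1.25 / 10.9 = 0.115 V⁻¹.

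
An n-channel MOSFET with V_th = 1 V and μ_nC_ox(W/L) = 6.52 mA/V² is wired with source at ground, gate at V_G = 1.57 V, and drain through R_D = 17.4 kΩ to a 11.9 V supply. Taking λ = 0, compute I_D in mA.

I_D = 0.671 mA

V_GS = V_G = 1.57 V, so V_ov = 1.57 − 1 = 0.57 V.
Assume saturation: I_D = ½ k_n V_ov² = 0.5 × 6.52 × 0.57² = 1.06 mA, giving V_DS = V_DD − I_D R_D = 11.9 − 1.06 × 17.4 = -6.53 V.
But -6.53 V < V_ov = 0.57 V, so the device is actually in triode.
In triode I_D = k_n[V_ov V_DS − ½ V_DS²] and I_D = (V_DD − V_DS)/R_D. Equating: 56.7 V_DS² − 65.67 V_DS + 11.9 = 0, giving V_DS = 0.225 V (the root below V_ov).
I_D = (11.9 − 0.225) / 17.4 = 0.671 mA.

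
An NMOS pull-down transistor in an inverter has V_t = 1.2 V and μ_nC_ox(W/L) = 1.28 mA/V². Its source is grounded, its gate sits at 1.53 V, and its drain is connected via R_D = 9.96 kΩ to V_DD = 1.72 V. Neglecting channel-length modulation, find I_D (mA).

V_GS = V_G = 1.53 V, so V_ov = 1.53 − 1.2 = 0.33 V.
Assume saturation: I_D = ½ k_n V_ov² = 0.5 × 1.28 × 0.33² = 0.0697 mA, giving V_DS = V_DD − I_D R_D = 1.72 − 0.0697 × 9.96 = 1.03 V.
V_DS = 1.03 V ≥ V_ov = 0.33 V, confirming saturation.

I_D = 0.0697 mA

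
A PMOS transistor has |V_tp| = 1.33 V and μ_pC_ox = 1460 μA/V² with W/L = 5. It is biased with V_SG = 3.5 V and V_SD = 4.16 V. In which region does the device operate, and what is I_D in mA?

k_p = μ_pC_ox · (W/L) = 7.3 mA/V².
V_ov = V_SG − |V_tp| = 3.5 − 1.33 = 2.17 V.
Since V_SD = 4.16 V ≥ V_ov = 2.17 V, the device is in saturation.
I_D = ½ k_p V_ov² = 0.5 × 7.3 × 2.17² = 17.2 mA.

Saturation; I_D = 17.2 mA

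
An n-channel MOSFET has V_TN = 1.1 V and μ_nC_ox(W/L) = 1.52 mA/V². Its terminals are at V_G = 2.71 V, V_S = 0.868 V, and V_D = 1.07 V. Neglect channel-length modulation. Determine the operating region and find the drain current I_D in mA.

Triode; I_D = 0.197 mA

V_GS = V_G − V_S = 2.71 − 0.868 = 1.84 V; V_DS = V_D − V_S = 1.07 − 0.868 = 0.202 V.
V_ov = V_GS − V_TN = 1.84 − 1.1 = 0.742 V.
Since V_DS = 0.202 V < V_ov = 0.742 V, the device is in the triode region.
I_D = k_n [V_ov · V_DS − ½ V_DS²] = 1.52 × [0.742 × 0.202 − 0.5 × 0.202²] = 0.197 mA.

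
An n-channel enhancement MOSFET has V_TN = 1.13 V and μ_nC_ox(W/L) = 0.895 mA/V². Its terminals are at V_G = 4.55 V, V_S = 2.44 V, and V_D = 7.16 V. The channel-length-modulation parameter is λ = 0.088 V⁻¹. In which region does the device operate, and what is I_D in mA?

Saturation; I_D = 0.608 mA

V_GS = V_G − V_S = 4.55 − 2.44 = 2.11 V; V_DS = V_D − V_S = 7.16 − 2.44 = 4.72 V.
V_ov = V_GS − V_TN = 2.11 − 1.13 = 0.98 V.
Since V_DS = 4.72 V ≥ V_ov = 0.98 V, the device is in saturation.
I_D = ½ k_n V_ov² (1 + λ V_DS) = 0.5 × 0.895 × 0.98² × (1 + 0.088 × 4.72) = 0.608 mA.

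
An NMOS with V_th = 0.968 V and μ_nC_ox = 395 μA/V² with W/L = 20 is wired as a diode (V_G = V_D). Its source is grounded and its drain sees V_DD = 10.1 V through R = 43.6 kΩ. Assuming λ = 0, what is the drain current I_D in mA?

I_D = 0.204 mA

With gate tied to drain, V_GS = V_DS ≥ V_GS − V_th, so the device is in saturation.
k_n = μ_nC_ox · (W/L) = 7.9 mA/V².
KCL at the drain: ½ k_n (V_GS − V_th)² = (V_DD − V_GS)/R.
Let x = V_GS − 0.968. Then 172 x² + x − 9.132 = 0, giving x = 0.227 V (positive root), so V_GS = 1.2 V.
I_D = (V_DD − V_GS)/R = (10.1 − 1.2) / 43.6 = 0.204 mA.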